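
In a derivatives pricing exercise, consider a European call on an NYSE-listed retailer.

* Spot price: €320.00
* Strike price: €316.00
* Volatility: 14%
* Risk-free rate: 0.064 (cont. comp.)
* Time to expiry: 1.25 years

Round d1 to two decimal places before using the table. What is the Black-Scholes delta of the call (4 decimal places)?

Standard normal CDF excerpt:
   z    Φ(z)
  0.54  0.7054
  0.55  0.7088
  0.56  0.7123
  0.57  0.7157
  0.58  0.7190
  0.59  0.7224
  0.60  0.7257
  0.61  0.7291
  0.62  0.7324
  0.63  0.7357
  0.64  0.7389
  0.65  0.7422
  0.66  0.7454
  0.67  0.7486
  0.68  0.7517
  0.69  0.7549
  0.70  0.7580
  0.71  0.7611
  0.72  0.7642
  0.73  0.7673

T = 1.25;  σ√T = 0.1565
ln(S/K) + (r + σ²/2)T = ln(320/316) + (0.064 + 0.14²/2)·1.25 = 0.0126 + 0.0922 = 0.1048
d₁ = 0.1048 / 0.1565 = 0.6697 which rounds to 0.67
N(d₁) = N(0.67) = 0.7486
Δ_call = N(d₁) = 0.7486

0.7486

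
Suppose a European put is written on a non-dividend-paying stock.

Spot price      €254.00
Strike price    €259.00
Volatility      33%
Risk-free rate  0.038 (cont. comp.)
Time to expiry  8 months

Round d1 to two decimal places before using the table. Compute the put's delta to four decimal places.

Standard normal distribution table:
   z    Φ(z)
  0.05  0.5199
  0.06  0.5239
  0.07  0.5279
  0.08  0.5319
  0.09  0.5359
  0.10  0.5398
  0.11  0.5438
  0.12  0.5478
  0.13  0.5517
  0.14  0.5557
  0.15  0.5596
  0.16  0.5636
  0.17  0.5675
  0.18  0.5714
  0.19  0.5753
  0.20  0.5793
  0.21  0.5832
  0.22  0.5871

-0.4364

σ√T = 0.33·√0.6667 = 0.2694
d₁ = [ln(254/259) + (0.038 + ½·0.33²)·0.6667] / (σ√T) = (-0.0195 + 0.0616) / 0.2694 = 0.1564 ⇒ 0.16
N(d₁) = N(0.16) = 0.5636
Δ_put = N(d₁) − 1 = 0.5636 − 1 = -0.4364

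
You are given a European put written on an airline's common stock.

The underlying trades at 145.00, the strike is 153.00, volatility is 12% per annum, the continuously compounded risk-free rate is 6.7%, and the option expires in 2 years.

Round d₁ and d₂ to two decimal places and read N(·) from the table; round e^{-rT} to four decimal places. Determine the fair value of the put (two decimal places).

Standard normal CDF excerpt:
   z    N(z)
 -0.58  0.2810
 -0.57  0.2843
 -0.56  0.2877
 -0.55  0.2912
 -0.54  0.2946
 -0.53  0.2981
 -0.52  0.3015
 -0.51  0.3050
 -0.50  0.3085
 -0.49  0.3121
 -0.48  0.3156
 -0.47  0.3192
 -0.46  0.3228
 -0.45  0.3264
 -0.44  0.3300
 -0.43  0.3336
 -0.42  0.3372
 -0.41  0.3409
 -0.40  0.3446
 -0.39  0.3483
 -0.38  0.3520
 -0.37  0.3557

T = 2;  σ√T = 0.1697
d₁ = [ln(145/153) + (0.067 + ½·0.12²)·2] / (σ√T) = (-0.0537 + 0.1484) / 0.1697 = 0.5580 which rounds to 0.56
d₂ = 0.5580 − 0.1697 = 0.3883 which rounds to 0.39
exp(−rT) = exp(−0.067·2) = 0.8746
N(−d₂) = N(-0.39) = 0.3483;  N(−d₁) = N(-0.56) = 0.2877
P = 153·0.8746·0.3483 − 145·0.2877 = 46.6073 − 41.7165 = 4.8908

4.89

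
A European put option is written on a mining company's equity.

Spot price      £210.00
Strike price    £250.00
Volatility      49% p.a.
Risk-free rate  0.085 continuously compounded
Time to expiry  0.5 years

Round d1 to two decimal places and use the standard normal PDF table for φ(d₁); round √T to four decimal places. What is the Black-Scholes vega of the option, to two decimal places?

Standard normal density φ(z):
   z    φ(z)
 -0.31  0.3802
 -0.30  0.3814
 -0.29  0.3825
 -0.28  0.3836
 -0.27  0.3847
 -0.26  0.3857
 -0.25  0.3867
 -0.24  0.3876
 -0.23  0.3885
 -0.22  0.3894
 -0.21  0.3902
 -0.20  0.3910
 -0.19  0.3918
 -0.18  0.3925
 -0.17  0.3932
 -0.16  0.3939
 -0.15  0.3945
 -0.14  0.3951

57.94

σ√T = 0.49 × 0.7071 = 0.3465
d₁ = [ln(210/250) + (0.085 + 0.49²/2)·0.5] / 0.3465 = [-0.1744 + 0.1025] / 0.3465 = -0.2073 which rounds to -0.21
√T = √0.5 = 0.7071
φ(d₁) = φ(-0.21) = 0.3902
vega = S·φ(d₁)·√T = 210·0.3902·0.7071 = 57.9412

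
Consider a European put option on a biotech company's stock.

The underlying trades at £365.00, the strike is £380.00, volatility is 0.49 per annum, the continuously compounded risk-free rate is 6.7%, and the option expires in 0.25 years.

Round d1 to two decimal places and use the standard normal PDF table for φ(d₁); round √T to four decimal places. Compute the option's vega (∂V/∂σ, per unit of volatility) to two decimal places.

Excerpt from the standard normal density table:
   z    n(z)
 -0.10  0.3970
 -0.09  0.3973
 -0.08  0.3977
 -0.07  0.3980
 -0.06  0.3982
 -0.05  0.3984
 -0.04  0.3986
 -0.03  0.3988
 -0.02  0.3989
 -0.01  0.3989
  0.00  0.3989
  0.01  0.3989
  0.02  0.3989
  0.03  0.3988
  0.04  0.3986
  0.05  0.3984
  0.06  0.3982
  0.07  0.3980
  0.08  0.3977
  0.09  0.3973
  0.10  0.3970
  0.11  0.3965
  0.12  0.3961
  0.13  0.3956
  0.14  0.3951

72.78

σ√T = 0.49·√0.25 = 0.2450
ln(S/K) + (r + σ²/2)T = ln(365/380) + (0.067 + 0.49²/2)·0.25 = -0.0403 + 0.0468 = 0.0065
d₁ = 0.0065 / 0.2450 = 0.0265 ⇒ 0.03
√T = √0.25 = 0.5000
φ(d₁) = φ(0.03) = 0.3988
vega = S·φ(d₁)·√T = 365·0.3988·0.5000 = 72.7810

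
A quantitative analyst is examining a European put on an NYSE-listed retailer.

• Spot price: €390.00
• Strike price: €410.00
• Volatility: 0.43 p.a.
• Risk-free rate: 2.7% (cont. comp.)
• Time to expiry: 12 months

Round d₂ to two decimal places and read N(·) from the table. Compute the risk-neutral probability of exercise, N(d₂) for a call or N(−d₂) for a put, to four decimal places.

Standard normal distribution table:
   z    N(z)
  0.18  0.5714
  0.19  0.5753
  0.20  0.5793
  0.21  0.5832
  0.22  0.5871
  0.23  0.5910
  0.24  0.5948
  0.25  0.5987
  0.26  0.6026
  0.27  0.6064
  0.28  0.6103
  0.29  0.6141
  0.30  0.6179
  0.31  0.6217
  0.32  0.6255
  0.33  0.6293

0.6064

σ√T = 0.43 × 1.0000 = 0.4300
d₁ = [ln(390/410) + (0.027 + ½·0.43²)·1] / (σ√T) = (-0.0500 + 0.1194) / 0.4300 = 0.1615 which rounds to 0.16
d₂ = 0.1615 − 0.4300 = -0.2685 which rounds to -0.27
Risk-neutral Pr[S_T < K] = N(−d₂) = N(0.27) = 0.6064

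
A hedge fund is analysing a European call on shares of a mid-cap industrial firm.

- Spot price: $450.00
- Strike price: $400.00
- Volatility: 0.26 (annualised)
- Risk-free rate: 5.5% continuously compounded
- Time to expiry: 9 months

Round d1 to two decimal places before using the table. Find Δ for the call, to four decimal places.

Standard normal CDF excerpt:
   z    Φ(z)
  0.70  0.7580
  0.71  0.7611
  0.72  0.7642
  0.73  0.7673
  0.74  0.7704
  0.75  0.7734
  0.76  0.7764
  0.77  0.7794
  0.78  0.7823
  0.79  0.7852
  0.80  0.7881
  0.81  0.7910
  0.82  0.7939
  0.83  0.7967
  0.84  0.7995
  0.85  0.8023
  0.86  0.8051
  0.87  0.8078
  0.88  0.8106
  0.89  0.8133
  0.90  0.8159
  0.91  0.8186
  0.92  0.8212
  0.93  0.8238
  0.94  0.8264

0.7939

T = 0.75;  σ√T = 0.2252
d₁ = [ln(450/400) + (0.055 + 0.26²/2)·0.75] / 0.2252 = [0.1178 + 0.0666] / 0.2252 = 0.8189 ⇒ 0.82
N(d₁) = N(0.82) = 0.7939
Δ_call = N(d₁) = 0.7939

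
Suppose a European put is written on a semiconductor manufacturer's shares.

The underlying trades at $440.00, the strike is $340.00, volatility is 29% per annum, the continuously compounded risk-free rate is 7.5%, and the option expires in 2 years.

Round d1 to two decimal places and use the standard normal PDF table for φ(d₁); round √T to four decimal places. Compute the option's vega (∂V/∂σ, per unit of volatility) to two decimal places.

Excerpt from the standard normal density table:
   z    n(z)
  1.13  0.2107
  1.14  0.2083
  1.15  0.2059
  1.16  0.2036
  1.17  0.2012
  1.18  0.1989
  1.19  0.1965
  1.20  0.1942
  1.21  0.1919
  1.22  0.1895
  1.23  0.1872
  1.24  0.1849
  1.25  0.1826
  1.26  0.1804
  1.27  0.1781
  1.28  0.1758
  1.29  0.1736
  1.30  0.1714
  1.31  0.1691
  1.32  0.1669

σ√T = 0.29·√2 = 0.4101
ln(S/K) + (r + σ²/2)T = ln(440/340) + (0.075 + 0.29²/2)·2 = 0.2578 + 0.2341 = 0.4919
d₁ = 0.4919 / 0.4101 = 1.1995 ⇒ 1.20
√T = √2 = 1.4142
φ(d₁) = φ(1.20) = 0.1942
vega = S·φ(d₁)·√T = 440·0.1942·1.4142 = 120.8406

120.84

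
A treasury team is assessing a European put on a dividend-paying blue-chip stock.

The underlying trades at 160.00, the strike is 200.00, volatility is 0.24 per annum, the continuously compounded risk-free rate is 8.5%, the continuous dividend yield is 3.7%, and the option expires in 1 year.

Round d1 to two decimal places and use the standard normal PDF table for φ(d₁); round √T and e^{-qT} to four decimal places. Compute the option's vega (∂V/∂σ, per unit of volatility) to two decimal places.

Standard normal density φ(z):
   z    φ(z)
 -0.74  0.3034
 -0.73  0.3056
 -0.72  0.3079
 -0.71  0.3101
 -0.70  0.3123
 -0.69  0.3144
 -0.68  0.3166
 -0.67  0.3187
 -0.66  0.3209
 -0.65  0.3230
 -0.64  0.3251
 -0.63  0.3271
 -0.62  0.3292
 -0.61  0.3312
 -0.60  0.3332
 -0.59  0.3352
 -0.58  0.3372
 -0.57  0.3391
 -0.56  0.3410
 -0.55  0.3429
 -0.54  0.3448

T = 1;  σ√T = 0.2400
ln(S/K) + (r − q + σ²/2)T = ln(160/200) + (0.085 − 0.037 + 0.24²/2)·1 = -0.2231 + 0.0768 = -0.1463
d₁ = -0.1463 / 0.2400 = -0.6098 which rounds to -0.61
√T = √1 = 1.0000
φ(d₁) = φ(-0.61) = 0.3312
e^(−qT) = e^(−0.037·1) = 0.9637
vega = S·e^(−qT)·φ(d₁)·√T = 160·0.9637·0.3312·1.0000 = 51.0684
(The call has the same vega.)

51.07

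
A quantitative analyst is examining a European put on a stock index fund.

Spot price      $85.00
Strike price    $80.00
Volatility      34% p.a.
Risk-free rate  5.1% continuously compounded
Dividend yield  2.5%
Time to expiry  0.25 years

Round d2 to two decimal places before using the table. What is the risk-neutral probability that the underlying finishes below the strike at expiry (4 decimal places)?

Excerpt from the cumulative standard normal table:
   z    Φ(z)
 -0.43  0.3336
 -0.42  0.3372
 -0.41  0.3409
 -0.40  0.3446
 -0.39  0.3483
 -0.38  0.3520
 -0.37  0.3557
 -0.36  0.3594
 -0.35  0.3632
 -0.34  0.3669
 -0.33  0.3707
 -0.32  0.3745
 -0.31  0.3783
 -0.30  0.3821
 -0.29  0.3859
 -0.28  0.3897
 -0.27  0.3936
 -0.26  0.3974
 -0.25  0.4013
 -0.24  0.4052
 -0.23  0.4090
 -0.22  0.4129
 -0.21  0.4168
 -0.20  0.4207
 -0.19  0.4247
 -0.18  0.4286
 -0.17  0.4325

0.3783

σ√T = 0.34·√0.25 = 0.1700
d₁ = [ln(85/80) + (0.051 − 0.025 + ½·0.34²)·0.25] / (σ√T) = (0.0606 + 0.0210) / 0.1700 = 0.4799 which rounds to 0.48
d₂ = 0.4799 − 0.1700 = 0.3099 which rounds to 0.31
Pr(exercise) under Q = N(−d₂) = N(-0.31) = 0.3783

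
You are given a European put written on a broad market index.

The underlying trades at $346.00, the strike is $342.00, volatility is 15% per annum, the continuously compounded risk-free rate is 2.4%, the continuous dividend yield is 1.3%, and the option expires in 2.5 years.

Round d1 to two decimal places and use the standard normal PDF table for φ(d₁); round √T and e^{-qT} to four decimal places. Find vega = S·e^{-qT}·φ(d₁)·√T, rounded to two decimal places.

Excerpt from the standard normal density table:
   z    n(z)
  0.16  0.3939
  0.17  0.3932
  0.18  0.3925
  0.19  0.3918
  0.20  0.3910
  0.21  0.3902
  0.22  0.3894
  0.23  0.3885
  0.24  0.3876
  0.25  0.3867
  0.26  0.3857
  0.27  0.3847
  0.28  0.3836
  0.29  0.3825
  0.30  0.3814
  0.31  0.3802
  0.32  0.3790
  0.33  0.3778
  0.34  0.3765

203.14

σ√T = 0.15 × 1.5811 = 0.2372
d₁ = [ln(346/342) + (0.024 − 0.013 + ½·0.15²)·2.5] / (σ√T) = (0.0116 + 0.0556) / 0.2372 = 0.2836 ⇒ 0.28
√T = √2.5 = 1.5811
φ(d₁) = φ(0.28) = 0.3836
exp(−qT) = exp(−0.013·2.5) = 0.9680
vega = S·exp(−qT)·φ(d₁)·√T = 346·0.9680·0.3836·1.5811 = 203.1372
(Call and put vega coincide under Black-Scholes.)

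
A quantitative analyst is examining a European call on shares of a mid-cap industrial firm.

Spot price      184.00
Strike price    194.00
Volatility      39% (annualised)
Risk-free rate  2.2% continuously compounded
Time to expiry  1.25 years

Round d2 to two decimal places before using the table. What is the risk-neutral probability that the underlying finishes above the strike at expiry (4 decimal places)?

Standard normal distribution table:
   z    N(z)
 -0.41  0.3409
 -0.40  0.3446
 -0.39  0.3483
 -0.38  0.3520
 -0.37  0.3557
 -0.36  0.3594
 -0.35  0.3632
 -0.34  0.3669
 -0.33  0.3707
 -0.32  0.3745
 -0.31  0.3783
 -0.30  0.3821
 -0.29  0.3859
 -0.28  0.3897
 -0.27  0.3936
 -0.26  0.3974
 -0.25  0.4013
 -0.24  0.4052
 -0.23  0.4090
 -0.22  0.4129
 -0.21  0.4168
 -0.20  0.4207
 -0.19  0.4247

0.3897

σ√T = 0.39 × 1.1180 = 0.4360
d₁ = [ln(184/194) + (0.022 + 0.39²/2)·1.25] / 0.4360 = [-0.0529 + 0.1226] / 0.4360 = 0.1597 ≈ 0.16
d₂ = d₁ − σ√T = 0.1597 − 0.4360 = -0.2763 ≈ -0.28
Pr(exercise) under Q = N(d₂) = 0.3897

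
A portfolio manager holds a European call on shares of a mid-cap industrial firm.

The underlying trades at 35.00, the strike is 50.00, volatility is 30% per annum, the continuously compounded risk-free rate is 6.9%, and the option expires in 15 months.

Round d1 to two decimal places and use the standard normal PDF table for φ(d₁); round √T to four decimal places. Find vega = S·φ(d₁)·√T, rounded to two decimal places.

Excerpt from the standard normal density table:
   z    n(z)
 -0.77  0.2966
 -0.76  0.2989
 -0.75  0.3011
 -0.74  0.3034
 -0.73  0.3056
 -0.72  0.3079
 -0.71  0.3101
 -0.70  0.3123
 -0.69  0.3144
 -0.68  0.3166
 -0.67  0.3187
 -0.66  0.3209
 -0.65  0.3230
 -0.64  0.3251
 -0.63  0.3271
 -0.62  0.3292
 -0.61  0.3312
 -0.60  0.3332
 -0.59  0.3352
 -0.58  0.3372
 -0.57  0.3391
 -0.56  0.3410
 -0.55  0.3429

σ√T = 0.3·√1.25 = 0.3354
d₁ = [ln(35/50) + (0.069 + ½·0.3²)·1.25] / (σ√T) = (-0.3567 + 0.1425) / 0.3354 = -0.6385 which rounds to -0.64
√T = √1.25 = 1.1180
φ(d₁) = φ(-0.64) = 0.3251
vega = S·φ(d₁)·√T = 35·0.3251·1.1180 = 12.7212

12.72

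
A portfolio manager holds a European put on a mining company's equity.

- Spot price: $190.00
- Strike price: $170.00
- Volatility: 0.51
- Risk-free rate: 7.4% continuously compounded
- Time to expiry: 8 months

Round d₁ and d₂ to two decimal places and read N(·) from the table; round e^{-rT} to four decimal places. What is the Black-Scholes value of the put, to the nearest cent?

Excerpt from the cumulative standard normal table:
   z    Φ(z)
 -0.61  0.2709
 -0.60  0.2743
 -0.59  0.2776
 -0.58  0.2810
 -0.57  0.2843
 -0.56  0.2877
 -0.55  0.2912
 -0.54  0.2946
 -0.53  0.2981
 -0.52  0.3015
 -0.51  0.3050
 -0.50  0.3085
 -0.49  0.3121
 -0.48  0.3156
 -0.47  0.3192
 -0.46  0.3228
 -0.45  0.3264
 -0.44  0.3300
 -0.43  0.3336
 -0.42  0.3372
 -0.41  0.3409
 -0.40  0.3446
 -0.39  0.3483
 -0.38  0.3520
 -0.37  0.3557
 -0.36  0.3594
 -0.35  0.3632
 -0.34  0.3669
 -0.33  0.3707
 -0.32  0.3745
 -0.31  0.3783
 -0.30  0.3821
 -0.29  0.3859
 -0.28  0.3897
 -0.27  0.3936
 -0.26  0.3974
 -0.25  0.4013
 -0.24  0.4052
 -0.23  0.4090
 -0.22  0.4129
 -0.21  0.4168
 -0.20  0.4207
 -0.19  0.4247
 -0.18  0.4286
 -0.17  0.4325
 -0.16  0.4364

σ√T = 0.51 × 0.8165 = 0.4164
d₁ = [ln(190/170) + (0.074 + ½·0.51²)·0.6667] / (σ√T) = (0.1112 + 0.1360) / 0.4164 = 0.5938 ⇒ 0.59
d₂ = 0.5938 − 0.4164 = 0.1774 ⇒ 0.18
exp(−rT) = exp(−0.074·0.6667) = 0.9519
P = 170·0.9519·N(-0.18) − 190·N(-0.59) = 170·0.9519·0.4286 − 190·0.2776 = 69.3573 − 52.7440 = 16.6133

$16.61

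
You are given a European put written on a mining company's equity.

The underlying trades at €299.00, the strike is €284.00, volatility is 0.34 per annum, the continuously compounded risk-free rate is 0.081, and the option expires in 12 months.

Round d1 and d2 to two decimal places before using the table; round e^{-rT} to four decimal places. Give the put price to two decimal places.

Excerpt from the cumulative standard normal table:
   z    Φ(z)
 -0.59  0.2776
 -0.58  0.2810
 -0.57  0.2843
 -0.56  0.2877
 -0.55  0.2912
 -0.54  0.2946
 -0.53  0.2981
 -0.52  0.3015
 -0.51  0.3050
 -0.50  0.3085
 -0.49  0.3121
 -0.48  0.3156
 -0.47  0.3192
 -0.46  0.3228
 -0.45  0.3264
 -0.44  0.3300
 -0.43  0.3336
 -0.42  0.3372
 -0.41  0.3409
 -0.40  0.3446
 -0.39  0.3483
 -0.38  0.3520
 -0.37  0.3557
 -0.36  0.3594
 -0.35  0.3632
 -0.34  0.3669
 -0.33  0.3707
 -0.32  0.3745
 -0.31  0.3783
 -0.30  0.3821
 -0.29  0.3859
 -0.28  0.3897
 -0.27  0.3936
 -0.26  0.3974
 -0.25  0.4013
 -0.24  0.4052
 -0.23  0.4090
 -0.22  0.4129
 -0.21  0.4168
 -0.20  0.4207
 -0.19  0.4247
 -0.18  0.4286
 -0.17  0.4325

σ√T = 0.34 × 1.0000 = 0.3400
d₁ = [ln(299/284) + (0.081 + ½·0.34²)·1] / (σ√T) = (0.0515 + 0.1388) / 0.3400 = 0.5596 → 0.56
d₂ = 0.5596 − 0.3400 = 0.2196 → 0.22
exp(−rT) = exp(−0.081·1) = 0.9222
N(−d₂) = N(-0.22) = 0.4129;  N(−d₁) = N(-0.56) = 0.2877
P = 284·0.9222·0.4129 − 299·0.2877 = 108.1405 − 86.0223 = 22.1182

€22.12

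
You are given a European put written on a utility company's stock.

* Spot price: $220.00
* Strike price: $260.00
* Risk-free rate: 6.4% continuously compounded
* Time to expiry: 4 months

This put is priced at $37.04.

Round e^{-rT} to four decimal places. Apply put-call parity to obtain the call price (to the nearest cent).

$2.53

e^(−rT) = e^(−0.064·0.3333) = 0.9789
Put-call parity: C − P = S − K·e^(−rT) = 220 − 260·0.9789 = 220 − 254.5140 = -34.5140
C = P + (C − P) = 37.04 + (-34.5140) = 2.5260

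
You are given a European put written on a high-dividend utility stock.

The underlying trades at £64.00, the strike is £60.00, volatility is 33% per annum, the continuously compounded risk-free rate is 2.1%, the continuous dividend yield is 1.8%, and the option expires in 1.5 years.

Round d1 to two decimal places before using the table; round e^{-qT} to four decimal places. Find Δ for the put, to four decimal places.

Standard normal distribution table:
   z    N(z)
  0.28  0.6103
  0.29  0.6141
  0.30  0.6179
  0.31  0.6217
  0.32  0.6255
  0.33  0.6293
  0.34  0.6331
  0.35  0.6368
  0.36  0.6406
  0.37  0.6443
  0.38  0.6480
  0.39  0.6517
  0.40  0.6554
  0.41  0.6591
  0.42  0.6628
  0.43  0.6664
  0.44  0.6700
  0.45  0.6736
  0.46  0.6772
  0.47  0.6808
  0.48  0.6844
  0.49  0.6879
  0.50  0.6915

σ√T = 0.33·√1.5 = 0.4042
ln(S/K) + (r − q + σ²/2)T = ln(64/60) + (0.021 − 0.018 + 0.33²/2)·1.5 = 0.0645 + 0.0862 = 0.1507
d₁ = 0.1507 / 0.4042 = 0.3729 ⇒ 0.37
N(d₁) = N(0.37) = 0.6443
Δ_put = exp(−qT)·(N(d₁) − 1) = 0.9734·(0.6443 − 1) = -0.3462

-0.3462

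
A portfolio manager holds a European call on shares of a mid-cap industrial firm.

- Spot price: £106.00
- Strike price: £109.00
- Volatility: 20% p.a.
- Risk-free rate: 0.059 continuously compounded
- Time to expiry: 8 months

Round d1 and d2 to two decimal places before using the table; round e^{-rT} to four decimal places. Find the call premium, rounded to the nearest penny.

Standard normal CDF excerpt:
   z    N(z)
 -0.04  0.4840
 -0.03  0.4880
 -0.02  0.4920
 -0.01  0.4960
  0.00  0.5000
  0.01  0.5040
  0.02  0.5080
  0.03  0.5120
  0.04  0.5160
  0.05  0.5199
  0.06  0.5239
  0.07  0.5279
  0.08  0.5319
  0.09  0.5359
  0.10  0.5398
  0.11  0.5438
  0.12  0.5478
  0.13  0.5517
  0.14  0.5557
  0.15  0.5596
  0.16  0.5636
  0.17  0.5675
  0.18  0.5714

σ√T = 0.2·√0.6667 = 0.1633
d₁ = [ln(106/109) + (0.059 + 0.2²/2)·0.6667] / 0.1633 = [-0.0279 + 0.0527] / 0.1633 = 0.1516 ⇒ 0.15
d₂ = d₁ − σ√T = 0.1516 − 0.1633 = -0.0117 ⇒ -0.01
exp(−rT) = exp(−0.059·0.6667) = 0.9614
N(d₁) = N(0.15) = 0.5596;  N(d₂) = N(-0.01) = 0.4960
C = 106·0.5596 − 109·0.9614·0.4960 = 59.3176 − 51.9771 = 7.3405

£7.34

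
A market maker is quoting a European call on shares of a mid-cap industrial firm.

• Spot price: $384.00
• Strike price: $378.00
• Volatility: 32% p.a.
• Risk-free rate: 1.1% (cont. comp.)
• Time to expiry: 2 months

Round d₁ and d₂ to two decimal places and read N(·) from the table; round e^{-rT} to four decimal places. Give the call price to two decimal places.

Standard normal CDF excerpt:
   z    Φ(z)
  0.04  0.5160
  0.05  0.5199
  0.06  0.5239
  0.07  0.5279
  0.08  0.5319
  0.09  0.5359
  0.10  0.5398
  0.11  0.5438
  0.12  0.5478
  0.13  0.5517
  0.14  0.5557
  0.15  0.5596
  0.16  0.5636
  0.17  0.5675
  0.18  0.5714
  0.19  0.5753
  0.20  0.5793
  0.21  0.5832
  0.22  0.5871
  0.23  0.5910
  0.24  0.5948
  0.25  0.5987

$23.26

T = 0.1667;  σ√T = 0.1306
d₁ = [ln(384/378) + (0.011 + 0.32²/2)·0.1667] / 0.1306 = [0.0157 + 0.0104] / 0.1306 = 0.1999 ⇒ 0.20
d₂ = d₁ − σ√T = 0.1999 − 0.1306 = 0.0693 ⇒ 0.07
e^(−rT) = e^(−0.011·0.1667) = 0.9982
C = 384·N(0.20) − 378·0.9982·N(0.07) = 384·0.5793 − 378·0.9982·0.5279 = 222.4512 − 199.1870 = 23.2642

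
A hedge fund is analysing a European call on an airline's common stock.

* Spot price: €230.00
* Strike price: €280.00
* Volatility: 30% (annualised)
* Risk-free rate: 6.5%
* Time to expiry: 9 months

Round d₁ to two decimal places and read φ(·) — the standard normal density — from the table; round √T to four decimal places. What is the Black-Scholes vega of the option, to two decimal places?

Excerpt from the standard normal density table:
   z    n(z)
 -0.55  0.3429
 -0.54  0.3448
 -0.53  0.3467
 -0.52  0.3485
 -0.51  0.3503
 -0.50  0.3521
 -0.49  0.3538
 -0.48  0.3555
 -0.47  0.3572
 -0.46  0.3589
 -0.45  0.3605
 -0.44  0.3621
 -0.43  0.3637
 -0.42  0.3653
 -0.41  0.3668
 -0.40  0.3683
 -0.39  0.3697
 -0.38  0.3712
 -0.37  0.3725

72.12

σ√T = 0.3·√0.75 = 0.2598
d₁ = [ln(230/280) + (0.065 + ½·0.3²)·0.75] / (σ√T) = (-0.1967 + 0.0825) / 0.2598 = -0.4396 ⇒ -0.44
√T = √0.75 = 0.8660
φ(d₁) = φ(-0.44) = 0.3621
vega = S·φ(d₁)·√T = 230·0.3621·0.8660 = 72.1231
(Vega is the same for a European call and put with the same parameters.)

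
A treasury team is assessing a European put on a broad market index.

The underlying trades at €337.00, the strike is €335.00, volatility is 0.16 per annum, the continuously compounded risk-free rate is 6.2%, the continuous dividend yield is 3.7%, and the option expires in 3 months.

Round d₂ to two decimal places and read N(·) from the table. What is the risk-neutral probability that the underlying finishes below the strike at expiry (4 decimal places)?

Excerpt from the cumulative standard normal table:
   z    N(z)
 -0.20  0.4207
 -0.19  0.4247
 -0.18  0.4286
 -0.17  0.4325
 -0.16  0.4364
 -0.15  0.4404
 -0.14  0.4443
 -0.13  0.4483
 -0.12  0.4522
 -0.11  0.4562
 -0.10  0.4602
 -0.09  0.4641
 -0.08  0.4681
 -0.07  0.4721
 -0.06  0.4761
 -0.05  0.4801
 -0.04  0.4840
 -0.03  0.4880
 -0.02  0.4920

T = 0.25;  σ√T = 0.0800
d₁ = [ln(337/335) + (0.062 − 0.037 + 0.16²/2)·0.25] / 0.0800 = [0.0060 + 0.0095] / 0.0800 = 0.1925 ⇒ 0.19
d₂ = d₁ − σ√T = 0.1925 − 0.0800 = 0.1125 ⇒ 0.11
Pr(exercise) under Q = N(−d₂) = N(-0.11) = 0.4562

0.4562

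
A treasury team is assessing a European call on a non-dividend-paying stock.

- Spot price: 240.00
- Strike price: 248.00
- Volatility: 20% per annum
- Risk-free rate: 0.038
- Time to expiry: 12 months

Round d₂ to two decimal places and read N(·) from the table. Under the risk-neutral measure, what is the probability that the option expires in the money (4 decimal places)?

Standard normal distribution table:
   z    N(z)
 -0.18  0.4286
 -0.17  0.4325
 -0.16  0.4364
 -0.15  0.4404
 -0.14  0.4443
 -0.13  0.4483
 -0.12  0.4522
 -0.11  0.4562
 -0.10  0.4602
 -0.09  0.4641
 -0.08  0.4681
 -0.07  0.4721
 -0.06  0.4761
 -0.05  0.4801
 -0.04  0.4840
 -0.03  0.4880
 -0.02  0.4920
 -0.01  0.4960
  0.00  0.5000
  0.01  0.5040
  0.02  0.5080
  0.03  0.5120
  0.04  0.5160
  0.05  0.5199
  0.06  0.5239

0.4721

σ√T = 0.2 × 1.0000 = 0.2000
d₁ = [ln(240/248) + (0.038 + 0.2²/2)·1] / 0.2000 = [-0.0328 + 0.0580] / 0.2000 = 0.1261 ≈ 0.13
d₂ = d₁ − σ√T = 0.1261 − 0.2000 = -0.0739 ≈ -0.07
Risk-neutral Pr[S_T > K] = N(d₂) = N(-0.07) = 0.4721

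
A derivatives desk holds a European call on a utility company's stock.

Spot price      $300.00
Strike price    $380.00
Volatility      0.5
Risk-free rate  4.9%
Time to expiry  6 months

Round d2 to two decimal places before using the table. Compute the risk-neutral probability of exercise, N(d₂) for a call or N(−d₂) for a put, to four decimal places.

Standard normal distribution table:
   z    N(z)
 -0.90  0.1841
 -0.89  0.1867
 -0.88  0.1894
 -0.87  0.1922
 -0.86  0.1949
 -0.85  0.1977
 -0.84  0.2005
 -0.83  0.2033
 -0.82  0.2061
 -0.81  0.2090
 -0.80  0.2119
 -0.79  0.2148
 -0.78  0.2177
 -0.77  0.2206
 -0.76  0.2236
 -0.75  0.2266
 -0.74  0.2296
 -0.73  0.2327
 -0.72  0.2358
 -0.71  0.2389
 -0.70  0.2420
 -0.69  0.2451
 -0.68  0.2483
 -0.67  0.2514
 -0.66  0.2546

σ√T = 0.5·√0.5 = 0.3536
ln(S/K) + (r + σ²/2)T = ln(300/380) + (0.049 + 0.5²/2)·0.5 = -0.2364 + 0.0870 = -0.1494
d₁ = -0.1494 / 0.3536 = -0.4225 → -0.42
d₂ = d₁ − σ√T = -0.4225 − 0.3536 = -0.7761 → -0.78
Risk-neutral Pr[S_T > K] = N(d₂) = N(-0.78) = 0.2177

0.2177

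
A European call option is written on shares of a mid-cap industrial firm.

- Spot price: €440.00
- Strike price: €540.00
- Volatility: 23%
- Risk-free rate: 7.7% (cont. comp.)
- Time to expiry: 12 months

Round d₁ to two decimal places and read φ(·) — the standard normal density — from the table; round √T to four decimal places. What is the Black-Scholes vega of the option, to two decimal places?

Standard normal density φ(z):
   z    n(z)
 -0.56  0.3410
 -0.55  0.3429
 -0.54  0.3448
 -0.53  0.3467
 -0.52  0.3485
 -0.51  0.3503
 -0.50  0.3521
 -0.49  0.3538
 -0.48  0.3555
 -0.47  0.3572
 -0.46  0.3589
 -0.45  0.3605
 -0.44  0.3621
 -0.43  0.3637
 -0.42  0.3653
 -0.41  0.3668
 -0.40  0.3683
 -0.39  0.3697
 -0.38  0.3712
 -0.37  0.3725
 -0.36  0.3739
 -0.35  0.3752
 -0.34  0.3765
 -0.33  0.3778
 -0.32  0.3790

σ√T = 0.23·√1 = 0.2300
d₁ = [ln(440/540) + (0.077 + ½·0.23²)·1] / (σ√T) = (-0.2048 + 0.1035) / 0.2300 = -0.4406 ≈ -0.44
√T = √1 = 1.0000
φ(d₁) = φ(-0.44) = 0.3621
vega = S·φ(d₁)·√T = 440·0.3621·1.0000 = 159.3240

159.32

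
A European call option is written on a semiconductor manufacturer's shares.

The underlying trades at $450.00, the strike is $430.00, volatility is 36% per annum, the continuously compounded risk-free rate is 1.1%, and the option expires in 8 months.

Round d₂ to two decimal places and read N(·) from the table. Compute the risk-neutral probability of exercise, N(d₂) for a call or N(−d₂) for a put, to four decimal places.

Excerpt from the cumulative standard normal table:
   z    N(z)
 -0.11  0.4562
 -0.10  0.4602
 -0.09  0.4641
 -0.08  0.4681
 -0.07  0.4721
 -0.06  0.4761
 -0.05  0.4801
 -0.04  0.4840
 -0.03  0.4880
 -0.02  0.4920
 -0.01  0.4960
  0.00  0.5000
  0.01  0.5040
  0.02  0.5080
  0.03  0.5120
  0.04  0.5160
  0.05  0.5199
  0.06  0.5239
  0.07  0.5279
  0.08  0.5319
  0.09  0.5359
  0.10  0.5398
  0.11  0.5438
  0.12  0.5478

0.5120

σ√T = 0.36 × 0.8165 = 0.2939
ln(S/K) + (r + σ²/2)T = ln(450/430) + (0.011 + 0.36²/2)·0.6667 = 0.0455 + 0.0505 = 0.0960
d₁ = 0.0960 / 0.2939 = 0.3266 → 0.33
d₂ = d₁ − σ√T = 0.3266 − 0.2939 = 0.0326 → 0.03
Risk-neutral Pr[S_T > K] = N(d₂) = N(0.03) = 0.5120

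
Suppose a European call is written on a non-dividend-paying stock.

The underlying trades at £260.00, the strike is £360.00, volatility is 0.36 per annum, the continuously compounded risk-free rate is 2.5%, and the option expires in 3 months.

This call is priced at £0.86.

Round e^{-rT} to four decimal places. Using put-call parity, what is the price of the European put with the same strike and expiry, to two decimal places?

£98.63

e^(−rT) = e^(−0.025·0.25) = 0.9938
Put-call parity: C − P = S − K·e^(−rT) = 260 − 360·0.9938 = 260 − 357.7680 = -97.7680
P = C − (C − P) = 0.86 − (-97.7680) = 98.6280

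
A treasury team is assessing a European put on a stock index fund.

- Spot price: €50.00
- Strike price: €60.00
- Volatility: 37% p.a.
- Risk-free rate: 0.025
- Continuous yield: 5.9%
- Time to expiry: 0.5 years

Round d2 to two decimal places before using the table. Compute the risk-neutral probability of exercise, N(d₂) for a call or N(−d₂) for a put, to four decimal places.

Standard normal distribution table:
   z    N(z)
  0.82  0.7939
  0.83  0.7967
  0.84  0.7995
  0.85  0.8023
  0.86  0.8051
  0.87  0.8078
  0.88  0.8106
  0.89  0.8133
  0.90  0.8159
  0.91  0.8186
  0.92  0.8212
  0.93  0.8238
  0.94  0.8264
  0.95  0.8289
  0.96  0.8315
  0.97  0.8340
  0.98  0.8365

0.8133

T = 0.5;  σ√T = 0.2616
d₁ = [ln(50/60) + (0.025 − 0.059 + ½·0.37²)·0.5] / (σ√T) = (-0.1823 + 0.0172) / 0.2616 = -0.6310 ≈ -0.63
d₂ = -0.6310 − 0.2616 = -0.8927 ≈ -0.89
Risk-neutral Pr[S_T < K] = N(−d₂) = N(0.89) = 0.8133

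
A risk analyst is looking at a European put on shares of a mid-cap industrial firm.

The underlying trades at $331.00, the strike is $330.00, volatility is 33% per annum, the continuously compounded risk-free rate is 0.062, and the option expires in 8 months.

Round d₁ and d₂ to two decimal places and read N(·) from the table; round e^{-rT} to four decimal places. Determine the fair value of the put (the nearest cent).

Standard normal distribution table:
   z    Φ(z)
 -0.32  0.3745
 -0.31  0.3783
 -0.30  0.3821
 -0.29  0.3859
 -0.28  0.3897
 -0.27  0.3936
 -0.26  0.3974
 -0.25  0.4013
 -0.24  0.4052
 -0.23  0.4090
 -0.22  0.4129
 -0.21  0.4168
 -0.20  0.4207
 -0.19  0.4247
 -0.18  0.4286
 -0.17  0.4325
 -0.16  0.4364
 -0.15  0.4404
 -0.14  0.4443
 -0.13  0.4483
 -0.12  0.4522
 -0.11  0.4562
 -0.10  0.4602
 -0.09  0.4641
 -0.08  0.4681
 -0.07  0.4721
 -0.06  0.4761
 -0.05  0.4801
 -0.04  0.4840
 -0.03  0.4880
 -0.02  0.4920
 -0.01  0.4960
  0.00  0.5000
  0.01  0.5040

$28.04

T = 0.6667;  σ√T = 0.2694
d₁ = [ln(331/330) + (0.062 + 0.33²/2)·0.6667] / 0.2694 = [0.0030 + 0.0776] / 0.2694 = 0.2994 which rounds to 0.30
d₂ = d₁ − σ√T = 0.2994 − 0.2694 = 0.0299 which rounds to 0.03
e^(−rT) = e^(−0.062·0.6667) = 0.9595
N(−d₂) = N(-0.03) = 0.4880;  N(−d₁) = N(-0.30) = 0.3821
P = 330·0.9595·0.4880 − 331·0.3821 = 154.5179 − 126.4751 = 28.0428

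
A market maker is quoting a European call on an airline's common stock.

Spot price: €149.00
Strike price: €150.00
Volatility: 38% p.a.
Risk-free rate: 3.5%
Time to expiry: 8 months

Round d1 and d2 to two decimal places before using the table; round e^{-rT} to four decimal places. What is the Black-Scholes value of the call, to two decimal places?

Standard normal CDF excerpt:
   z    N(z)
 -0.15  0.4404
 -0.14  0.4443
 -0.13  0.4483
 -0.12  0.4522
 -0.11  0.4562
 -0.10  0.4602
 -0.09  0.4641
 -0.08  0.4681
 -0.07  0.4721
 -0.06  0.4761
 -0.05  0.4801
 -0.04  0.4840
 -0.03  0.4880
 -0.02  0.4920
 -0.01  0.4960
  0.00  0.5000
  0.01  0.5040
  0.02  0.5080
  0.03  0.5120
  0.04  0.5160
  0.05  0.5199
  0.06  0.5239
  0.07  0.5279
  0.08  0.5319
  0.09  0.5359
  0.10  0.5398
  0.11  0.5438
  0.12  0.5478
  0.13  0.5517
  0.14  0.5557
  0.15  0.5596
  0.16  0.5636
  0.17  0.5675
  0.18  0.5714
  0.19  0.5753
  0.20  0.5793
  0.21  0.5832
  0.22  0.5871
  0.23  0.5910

€19.46

σ√T = 0.38·√0.6667 = 0.3103
d₁ = [ln(149/150) + (0.035 + 0.38²/2)·0.6667] / 0.3103 = [-0.0067 + 0.0715] / 0.3103 = 0.2088 ⇒ 0.21
d₂ = d₁ − σ√T = 0.2088 − 0.3103 = -0.1015 ⇒ -0.10
e^(−rT) = e^(−0.035·0.6667) = 0.9769
N(d₁) = N(0.21) = 0.5832;  N(d₂) = N(-0.10) = 0.4602
C = 149·0.5832 − 150·0.9769·0.4602 = 86.8968 − 67.4354 = 19.4614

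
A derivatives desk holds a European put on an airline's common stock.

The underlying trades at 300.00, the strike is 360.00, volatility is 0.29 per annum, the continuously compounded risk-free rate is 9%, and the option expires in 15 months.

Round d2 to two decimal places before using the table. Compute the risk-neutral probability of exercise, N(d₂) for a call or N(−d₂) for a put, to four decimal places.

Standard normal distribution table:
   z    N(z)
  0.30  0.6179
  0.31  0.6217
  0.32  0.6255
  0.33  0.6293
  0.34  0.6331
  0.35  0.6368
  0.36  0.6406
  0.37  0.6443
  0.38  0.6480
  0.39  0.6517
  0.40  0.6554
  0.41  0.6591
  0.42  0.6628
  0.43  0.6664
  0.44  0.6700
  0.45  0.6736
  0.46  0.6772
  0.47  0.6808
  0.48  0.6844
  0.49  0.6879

σ√T = 0.29 × 1.1180 = 0.3242
d₁ = [ln(300/360) + (0.09 + ½·0.29²)·1.25] / (σ√T) = (-0.1823 + 0.1651) / 0.3242 = -0.0532 → -0.05
d₂ = -0.0532 − 0.3242 = -0.3775 → -0.38
Risk-neutral Pr[S_T < K] = N(−d₂) = N(0.38) = 0.6480

0.6480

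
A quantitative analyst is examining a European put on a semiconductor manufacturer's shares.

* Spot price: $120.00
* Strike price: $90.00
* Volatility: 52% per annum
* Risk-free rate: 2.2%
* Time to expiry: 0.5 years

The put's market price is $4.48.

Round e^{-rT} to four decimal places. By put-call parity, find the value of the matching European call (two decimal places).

exp(−rT) = exp(−0.022·0.5) = 0.9891
Put-call parity: C − P = S − K·e^(−rT) = 120 − 90·0.9891 = 120 − 89.0190 = 30.9810
C = P + (C − P) = 4.48 + (30.9810) = 35.4610

$35.46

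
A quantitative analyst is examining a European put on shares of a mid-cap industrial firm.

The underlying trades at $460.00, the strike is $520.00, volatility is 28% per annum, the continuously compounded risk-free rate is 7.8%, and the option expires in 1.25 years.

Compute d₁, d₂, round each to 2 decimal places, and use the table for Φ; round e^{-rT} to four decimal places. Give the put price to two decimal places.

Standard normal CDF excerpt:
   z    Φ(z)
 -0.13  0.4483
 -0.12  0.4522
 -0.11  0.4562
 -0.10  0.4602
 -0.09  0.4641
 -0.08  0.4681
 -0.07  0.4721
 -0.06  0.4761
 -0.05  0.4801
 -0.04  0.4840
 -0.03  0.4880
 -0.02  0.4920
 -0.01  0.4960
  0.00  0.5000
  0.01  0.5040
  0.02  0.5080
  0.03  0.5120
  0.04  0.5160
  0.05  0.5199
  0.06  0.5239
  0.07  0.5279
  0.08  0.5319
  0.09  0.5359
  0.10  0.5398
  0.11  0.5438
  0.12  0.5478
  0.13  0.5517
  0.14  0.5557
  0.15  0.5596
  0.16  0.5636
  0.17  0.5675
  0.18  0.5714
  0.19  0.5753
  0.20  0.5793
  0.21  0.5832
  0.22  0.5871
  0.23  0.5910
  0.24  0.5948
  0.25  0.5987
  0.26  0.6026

$65.24

T = 1.25;  σ√T = 0.3130
d₁ = [ln(460/520) + (0.078 + 0.28²/2)·1.25] / 0.3130 = [-0.1226 + 0.1465] / 0.3130 = 0.0763 → 0.08
d₂ = d₁ − σ√T = 0.0763 − 0.3130 = -0.2367 → -0.24
exp(−rT) = exp(−0.078·1.25) = 0.9071
N(−d₂) = N(0.24) = 0.5948;  N(−d₁) = N(-0.08) = 0.4681
P = 520·0.9071·0.5948 − 460·0.4681 = 280.5624 − 215.3260 = 65.2364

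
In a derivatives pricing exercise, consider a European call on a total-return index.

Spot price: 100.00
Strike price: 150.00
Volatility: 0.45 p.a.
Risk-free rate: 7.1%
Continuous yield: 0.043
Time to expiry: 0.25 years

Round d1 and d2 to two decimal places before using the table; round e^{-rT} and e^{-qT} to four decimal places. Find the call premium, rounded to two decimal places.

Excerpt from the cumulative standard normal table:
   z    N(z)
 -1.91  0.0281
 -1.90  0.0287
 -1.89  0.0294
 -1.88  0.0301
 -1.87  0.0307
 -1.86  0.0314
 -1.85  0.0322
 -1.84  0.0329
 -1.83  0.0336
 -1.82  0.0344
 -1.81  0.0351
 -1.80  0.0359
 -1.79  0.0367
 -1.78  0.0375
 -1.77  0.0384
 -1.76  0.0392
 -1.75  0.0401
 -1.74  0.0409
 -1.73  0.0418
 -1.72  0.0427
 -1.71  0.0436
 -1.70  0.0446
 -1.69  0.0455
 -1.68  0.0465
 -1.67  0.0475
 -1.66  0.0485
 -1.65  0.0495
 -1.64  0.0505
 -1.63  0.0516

σ√T = 0.45 × 0.5000 = 0.2250
d₁ = [ln(100/150) + (0.071 − 0.043 + 0.45²/2)·0.25] / 0.2250 = [-0.4055 + 0.0323] / 0.2250 = -1.6585 ≈ -1.66
d₂ = d₁ − σ√T = -1.6585 − 0.2250 = -1.8835 ≈ -1.88
exp(−qT) = exp(−0.043·0.25) = 0.9893;  exp(−rT) = exp(−0.071·0.25) = 0.9824
C = 100·0.9893·N(-1.66) − 150·0.9824·N(-1.88) = 100·0.9893·0.0485 − 150·0.9824·0.0301 = 4.7981 − 4.4355 = 0.3626

0.36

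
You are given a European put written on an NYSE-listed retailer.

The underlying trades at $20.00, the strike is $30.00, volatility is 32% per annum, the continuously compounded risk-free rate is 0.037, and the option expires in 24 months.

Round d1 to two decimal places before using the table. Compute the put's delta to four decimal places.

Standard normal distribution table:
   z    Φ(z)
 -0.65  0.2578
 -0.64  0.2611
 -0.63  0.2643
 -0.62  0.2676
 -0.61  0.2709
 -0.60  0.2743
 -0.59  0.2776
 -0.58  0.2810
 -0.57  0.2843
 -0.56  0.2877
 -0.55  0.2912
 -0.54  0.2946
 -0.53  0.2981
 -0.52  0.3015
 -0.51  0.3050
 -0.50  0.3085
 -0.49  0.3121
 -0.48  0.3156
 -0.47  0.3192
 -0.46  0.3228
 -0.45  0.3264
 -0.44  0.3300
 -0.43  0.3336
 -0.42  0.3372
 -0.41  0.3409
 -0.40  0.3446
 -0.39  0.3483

-0.6950

σ√T = 0.32 × 1.4142 = 0.4525
d₁ = [ln(20/30) + (0.037 + 0.32²/2)·2] / 0.4525 = [-0.4055 + 0.1764] / 0.4525 = -0.5062 which rounds to -0.51
N(d₁) = N(-0.51) = 0.3050
Δ_put = N(d₁) − 1 = 0.3050 − 1 = -0.6950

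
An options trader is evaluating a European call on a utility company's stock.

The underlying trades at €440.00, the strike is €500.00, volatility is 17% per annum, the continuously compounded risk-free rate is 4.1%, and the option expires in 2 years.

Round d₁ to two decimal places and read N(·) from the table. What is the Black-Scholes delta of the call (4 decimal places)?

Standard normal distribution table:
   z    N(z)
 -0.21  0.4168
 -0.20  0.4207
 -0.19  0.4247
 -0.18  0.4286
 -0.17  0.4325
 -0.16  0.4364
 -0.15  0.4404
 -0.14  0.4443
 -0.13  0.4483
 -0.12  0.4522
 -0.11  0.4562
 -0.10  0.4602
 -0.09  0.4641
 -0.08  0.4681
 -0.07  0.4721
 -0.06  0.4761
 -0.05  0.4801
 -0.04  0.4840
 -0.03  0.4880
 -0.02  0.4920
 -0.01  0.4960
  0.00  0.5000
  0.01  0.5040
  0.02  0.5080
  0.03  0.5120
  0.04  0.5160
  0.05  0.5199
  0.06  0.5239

0.4721

σ√T = 0.17·√2 = 0.2404
d₁ = [ln(440/500) + (0.041 + ½·0.17²)·2] / (σ√T) = (-0.1278 + 0.1109) / 0.2404 = -0.0704 ≈ -0.07
N(d₁) = N(-0.07) = 0.4721
Δ_call = N(d₁) = 0.4721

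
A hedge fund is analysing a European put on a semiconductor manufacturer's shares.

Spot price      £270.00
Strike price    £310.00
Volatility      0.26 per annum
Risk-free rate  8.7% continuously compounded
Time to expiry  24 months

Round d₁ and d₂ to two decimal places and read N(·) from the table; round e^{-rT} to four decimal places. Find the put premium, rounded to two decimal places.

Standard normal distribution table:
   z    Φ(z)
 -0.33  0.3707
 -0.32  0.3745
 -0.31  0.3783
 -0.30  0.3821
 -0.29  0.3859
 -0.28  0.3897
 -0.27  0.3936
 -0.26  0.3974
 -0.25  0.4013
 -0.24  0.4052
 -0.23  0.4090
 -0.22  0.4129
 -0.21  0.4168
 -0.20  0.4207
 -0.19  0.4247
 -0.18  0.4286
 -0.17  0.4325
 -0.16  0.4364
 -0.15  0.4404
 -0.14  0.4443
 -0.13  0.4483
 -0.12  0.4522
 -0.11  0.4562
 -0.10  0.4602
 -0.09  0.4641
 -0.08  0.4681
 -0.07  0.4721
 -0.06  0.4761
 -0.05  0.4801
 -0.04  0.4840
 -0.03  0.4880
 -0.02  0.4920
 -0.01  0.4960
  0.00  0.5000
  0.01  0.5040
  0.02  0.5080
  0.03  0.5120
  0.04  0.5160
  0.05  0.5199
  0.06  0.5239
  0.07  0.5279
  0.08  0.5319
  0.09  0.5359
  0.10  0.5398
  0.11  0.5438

£34.38

T = 2;  σ√T = 0.3677
d₁ = [ln(270/310) + (0.087 + 0.26²/2)·2] / 0.3677 = [-0.1382 + 0.2416] / 0.3677 = 0.2813 ⇒ 0.28
d₂ = d₁ − σ√T = 0.2813 − 0.3677 = -0.0863 ⇒ -0.09
exp(−rT) = exp(−0.087·2) = 0.8403
P = 310·0.8403·N(0.09) − 270·N(-0.28) = 310·0.8403·0.5359 − 270·0.3897 = 139.5982 − 105.2190 = 34.3792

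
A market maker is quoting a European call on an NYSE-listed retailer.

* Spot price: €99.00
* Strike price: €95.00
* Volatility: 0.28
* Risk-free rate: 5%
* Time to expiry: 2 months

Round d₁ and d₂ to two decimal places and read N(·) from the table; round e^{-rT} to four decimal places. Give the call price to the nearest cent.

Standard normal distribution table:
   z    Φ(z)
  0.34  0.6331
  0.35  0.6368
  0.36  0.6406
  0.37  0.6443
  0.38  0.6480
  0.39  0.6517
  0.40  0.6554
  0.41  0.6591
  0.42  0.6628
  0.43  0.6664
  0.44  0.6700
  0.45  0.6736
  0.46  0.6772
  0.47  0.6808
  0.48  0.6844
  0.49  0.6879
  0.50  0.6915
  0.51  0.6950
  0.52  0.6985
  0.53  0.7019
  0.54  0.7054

€7.05

T = 0.1667;  σ√T = 0.1143
d₁ = [ln(99/95) + (0.05 + ½·0.28²)·0.1667] / (σ√T) = (0.0412 + 0.0149) / 0.1143 = 0.4909 which rounds to 0.49
d₂ = 0.4909 − 0.1143 = 0.3765 which rounds to 0.38
e^(−rT) = e^(−0.05·0.1667) = 0.9917
C = 99·N(0.49) − 95·0.9917·N(0.38) = 99·0.6879 − 95·0.9917·0.6480 = 68.1021 − 61.0491 = 7.0530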